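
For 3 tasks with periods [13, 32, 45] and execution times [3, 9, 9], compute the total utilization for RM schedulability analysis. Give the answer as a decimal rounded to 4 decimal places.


Compute individual utilizations (exact fractions):
  Task 1: C/T = 3/13 (approx. 0.2308)
  Task 2: C/T = 9/32 (approx. 0.2813)
  Task 3: C/T = 9/45 = 1/5 (approx. 0.2)
Total utilization U = 3/13 + 9/32 + 1/5 = 1481/2080
Rounded to 4 decimal places: U = 0.7120
RM (Liu & Layland) bound for 3 tasks = 0.779763; compare with U = 1481/2080 (approx. 0.712019)
U <= bound, so schedulable by RM sufficient condition.

0.7120


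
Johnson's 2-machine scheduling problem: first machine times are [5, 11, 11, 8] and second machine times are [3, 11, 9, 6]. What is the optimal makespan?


Apply Johnson's rule:
  Group 1 (a <= b): [(2, 11, 11)]
  Group 2 (a > b): [(3, 11, 9), (4, 8, 6), (1, 5, 3)]
Optimal job order: [2, 3, 4, 1]
Schedule:
  Job 2: M1 done at 11, M2 done at 22
  Job 3: M1 done at 22, M2 done at 31
  Job 4: M1 done at 30, M2 done at 37
  Job 1: M1 done at 35, M2 done at 40
Makespan = 40

40


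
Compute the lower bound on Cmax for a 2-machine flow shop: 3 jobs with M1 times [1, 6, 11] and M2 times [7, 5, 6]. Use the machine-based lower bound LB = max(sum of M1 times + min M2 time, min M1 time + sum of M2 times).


LB1 = sum(M1 times) + min(M2 times) = 18 + 5 = 23
LB2 = min(M1 times) + sum(M2 times) = 1 + 18 = 19
Lower bound = max(LB1, LB2) = max(23, 19) = 23

23


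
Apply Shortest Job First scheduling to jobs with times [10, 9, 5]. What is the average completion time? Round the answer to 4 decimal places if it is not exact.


SJF order (ascending): [5, 9, 10]
Completion times:
  Job 1: burst=5, C=5
  Job 2: burst=9, C=14
  Job 3: burst=10, C=24
Average completion = 43/3 = 14.3333

14.3333


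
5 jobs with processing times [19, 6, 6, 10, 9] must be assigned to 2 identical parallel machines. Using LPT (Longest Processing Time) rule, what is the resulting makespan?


Sort jobs in decreasing order (LPT): [19, 10, 9, 6, 6]
Assign each job to the least loaded machine:
  Machine 1: jobs [19, 6], load = 25
  Machine 2: jobs [10, 9, 6], load = 25
Makespan = max load = 25

25


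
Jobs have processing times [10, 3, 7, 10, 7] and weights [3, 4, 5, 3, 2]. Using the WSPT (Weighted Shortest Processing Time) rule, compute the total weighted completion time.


Compute p/w ratios and sort ascending (WSPT): [(3, 4), (7, 5), (10, 3), (10, 3), (7, 2)]
Compute weighted completion times:
  Job (p=3,w=4): C=3, w*C=4*3=12
  Job (p=7,w=5): C=10, w*C=5*10=50
  Job (p=10,w=3): C=20, w*C=3*20=60
  Job (p=10,w=3): C=30, w*C=3*30=90
  Job (p=7,w=2): C=37, w*C=2*37=74
Total weighted completion time = 286

286


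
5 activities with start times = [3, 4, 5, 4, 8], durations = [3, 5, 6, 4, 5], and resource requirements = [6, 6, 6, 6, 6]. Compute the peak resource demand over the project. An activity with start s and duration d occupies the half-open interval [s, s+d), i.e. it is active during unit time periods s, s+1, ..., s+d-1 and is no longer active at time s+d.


Each activity i is active on [start_i, start_i + duration_i).
Compute total resource usage per time slot:
  t=0: active resources = [], total = 0
  t=1: active resources = [], total = 0
  t=2: active resources = [], total = 0
  t=3: active resources = [6], total = 6
  t=4: active resources = [6, 6, 6], total = 18
  t=5: active resources = [6, 6, 6, 6], total = 24
  t=6: active resources = [6, 6, 6], total = 18
  t=7: active resources = [6, 6, 6], total = 18
  t=8: active resources = [6, 6, 6], total = 18
  t=9: active resources = [6, 6], total = 12
  t=10: active resources = [6, 6], total = 12
  t=11: active resources = [6], total = 6
  t=12: active resources = [6], total = 6
Peak resource demand = 24

24


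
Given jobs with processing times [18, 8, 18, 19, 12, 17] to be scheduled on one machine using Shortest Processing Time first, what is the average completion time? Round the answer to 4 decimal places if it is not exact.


Sort jobs by processing time (SPT order): [8, 12, 17, 18, 18, 19]
Compute completion times sequentially:
  Job 1: processing = 8, completes at 8
  Job 2: processing = 12, completes at 20
  Job 3: processing = 17, completes at 37
  Job 4: processing = 18, completes at 55
  Job 5: processing = 18, completes at 73
  Job 6: processing = 19, completes at 92
Sum of completion times = 285
Average completion time = 285/6 = 47.5

47.5


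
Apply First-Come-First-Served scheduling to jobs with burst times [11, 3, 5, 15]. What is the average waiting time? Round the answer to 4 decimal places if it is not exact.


FCFS order (as given): [11, 3, 5, 15]
Waiting times:
  Job 1: wait = 0
  Job 2: wait = 11
  Job 3: wait = 14
  Job 4: wait = 19
Sum of waiting times = 44
Average waiting time = 44/4 = 11.0

11.0


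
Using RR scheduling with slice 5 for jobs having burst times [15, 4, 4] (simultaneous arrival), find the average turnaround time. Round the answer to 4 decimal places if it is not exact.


Time quantum = 5
Execution trace:
  J1 runs 5 units, time = 5
  J2 runs 4 units, time = 9
  J3 runs 4 units, time = 13
  J1 runs 5 units, time = 18
  J1 runs 5 units, time = 23
Finish times: [23, 9, 13]
Average turnaround = 45/3 = 15.0

15.0


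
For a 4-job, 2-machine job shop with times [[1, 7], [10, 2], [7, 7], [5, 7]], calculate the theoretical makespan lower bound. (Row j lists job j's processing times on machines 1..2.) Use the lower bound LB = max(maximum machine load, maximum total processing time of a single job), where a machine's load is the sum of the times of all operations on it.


Machine loads:
  Machine 1: 1 + 10 + 7 + 5 = 23
  Machine 2: 7 + 2 + 7 + 7 = 23
Max machine load = 23
Job totals:
  Job 1: 8
  Job 2: 12
  Job 3: 14
  Job 4: 12
Max job total = 14
Lower bound = max(23, 14) = 23

23


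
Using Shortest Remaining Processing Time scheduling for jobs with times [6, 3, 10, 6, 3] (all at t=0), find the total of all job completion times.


Since all jobs arrive at t=0, SRPT equals SPT ordering.
SPT order: [3, 3, 6, 6, 10]
Completion times:
  Job 1: p=3, C=3
  Job 2: p=3, C=6
  Job 3: p=6, C=12
  Job 4: p=6, C=18
  Job 5: p=10, C=28
Total completion time = 3 + 6 + 12 + 18 + 28 = 67

67


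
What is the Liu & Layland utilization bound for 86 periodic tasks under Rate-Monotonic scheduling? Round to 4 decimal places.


Compute 2^(1/86) = 1.0080924190
Subtract 1: 1.0080924190 - 1 = 0.0080924190
Multiply by n: 86 * 0.0080924190 = 0.6959480340
Round to 4 dp: 0.6959

0.6959


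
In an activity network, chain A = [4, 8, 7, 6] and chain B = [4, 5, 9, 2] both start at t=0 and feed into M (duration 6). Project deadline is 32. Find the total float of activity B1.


Forward pass: ES(B1) = sum of predecessors on chain B = 0
EF = ES + duration = 0 + 4 = 4
Backward pass: LF(M) = deadline = 32; LS(M) = 32 - 6 = 26
LF(B1) = LS(M) - sum(successors on chain B) = 26 - 16 = 10
LS = LF - duration = 10 - 4 = 6
Total float = LS - ES = 6 - 0 = 6

6


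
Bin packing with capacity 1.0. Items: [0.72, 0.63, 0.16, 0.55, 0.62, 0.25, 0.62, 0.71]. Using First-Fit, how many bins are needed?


Place items sequentially using First-Fit:
  Item 0.72 -> new Bin 1
  Item 0.63 -> new Bin 2
  Item 0.16 -> Bin 1 (now 0.88)
  Item 0.55 -> new Bin 3
  Item 0.62 -> new Bin 4
  Item 0.25 -> Bin 2 (now 0.88)
  Item 0.62 -> new Bin 5
  Item 0.71 -> new Bin 6
Total bins used = 6

6


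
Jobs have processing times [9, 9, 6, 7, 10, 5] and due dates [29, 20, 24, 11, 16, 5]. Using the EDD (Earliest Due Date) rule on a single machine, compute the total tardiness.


Sort by due date (EDD order): [(5, 5), (7, 11), (10, 16), (9, 20), (6, 24), (9, 29)]
Compute completion times and tardiness:
  Job 1: p=5, d=5, C=5, tardiness=max(0,5-5)=0
  Job 2: p=7, d=11, C=12, tardiness=max(0,12-11)=1
  Job 3: p=10, d=16, C=22, tardiness=max(0,22-16)=6
  Job 4: p=9, d=20, C=31, tardiness=max(0,31-20)=11
  Job 5: p=6, d=24, C=37, tardiness=max(0,37-24)=13
  Job 6: p=9, d=29, C=46, tardiness=max(0,46-29)=17
Total tardiness = 48

48


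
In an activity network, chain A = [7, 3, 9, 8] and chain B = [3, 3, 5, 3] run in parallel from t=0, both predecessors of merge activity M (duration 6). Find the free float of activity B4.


ES(B4) = sum of predecessors on chain B = 11
EF(B4) = ES + duration = 11 + 3 = 14
Successor of B4 is M. ES(M) = max(sum(A), sum(B)) = max(27, 14) = 27
Free float = ES(successor) - EF(current) = 27 - 14 = 13

13


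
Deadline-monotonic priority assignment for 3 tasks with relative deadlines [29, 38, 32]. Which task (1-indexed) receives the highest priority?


Sort tasks by relative deadline (ascending):
  Task 1: deadline = 29
  Task 3: deadline = 32
  Task 2: deadline = 38
Priority order (highest first): [1, 3, 2]
Highest priority task = 1

1


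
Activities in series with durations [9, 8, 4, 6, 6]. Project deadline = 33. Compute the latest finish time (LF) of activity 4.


LF(activity 4) = deadline - sum of successor durations
Successors: activities 5 through 5 with durations [6]
Sum of successor durations = 6
LF = 33 - 6 = 27

27


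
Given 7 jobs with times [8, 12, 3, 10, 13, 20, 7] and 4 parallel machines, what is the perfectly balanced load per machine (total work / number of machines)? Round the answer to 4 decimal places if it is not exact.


Total processing time = 8 + 12 + 3 + 10 + 13 + 20 + 7 = 73
Number of machines = 4
Ideal balanced load = 73 / 4 = 18.25

18.25


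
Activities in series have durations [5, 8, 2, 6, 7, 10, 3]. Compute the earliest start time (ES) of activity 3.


Activity 3 starts after activities 1 through 2 complete.
Predecessor durations: [5, 8]
ES = 5 + 8 = 13

13


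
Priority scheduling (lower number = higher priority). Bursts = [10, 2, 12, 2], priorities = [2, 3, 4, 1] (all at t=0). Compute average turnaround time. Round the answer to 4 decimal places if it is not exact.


Sort by priority (ascending = highest first):
Order: [(1, 2), (2, 10), (3, 2), (4, 12)]
Completion times:
  Priority 1, burst=2, C=2
  Priority 2, burst=10, C=12
  Priority 3, burst=2, C=14
  Priority 4, burst=12, C=26
Average turnaround = 54/4 = 13.5

13.5


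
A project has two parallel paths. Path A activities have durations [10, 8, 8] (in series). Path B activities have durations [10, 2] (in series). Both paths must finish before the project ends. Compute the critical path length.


Path A total = 10 + 8 + 8 = 26
Path B total = 10 + 2 = 12
Critical path = longest path = max(26, 12) = 26

26


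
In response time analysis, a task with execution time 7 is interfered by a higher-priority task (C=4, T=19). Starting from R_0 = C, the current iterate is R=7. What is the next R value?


R_next = C + ceil(R_prev / T_hp) * C_hp
ceil(7 / 19) = ceil(0.3684) = 1
Interference = 1 * 4 = 4
R_next = 7 + 4 = 11

11


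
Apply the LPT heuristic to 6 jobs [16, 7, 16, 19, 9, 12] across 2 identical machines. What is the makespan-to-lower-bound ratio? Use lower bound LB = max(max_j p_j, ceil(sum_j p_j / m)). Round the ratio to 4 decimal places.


LPT order: [19, 16, 16, 12, 9, 7]
Machine loads after assignment: [40, 39]
LPT makespan = 40
Lower bound = max(max_job, ceil(total/2)) = max(19, 40) = 40
Ratio = 40 / 40 = 1.0

1.0


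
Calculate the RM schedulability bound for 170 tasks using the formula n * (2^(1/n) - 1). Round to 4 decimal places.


Compute 2^(1/170) = 1.0040856600
Subtract 1: 1.0040856600 - 1 = 0.0040856600
Multiply by n: 170 * 0.0040856600 = 0.6945622000
Round to 4 dp: 0.6946

0.6946


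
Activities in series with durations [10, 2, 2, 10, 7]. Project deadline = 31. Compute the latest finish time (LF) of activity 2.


LF(activity 2) = deadline - sum of successor durations
Successors: activities 3 through 5 with durations [2, 10, 7]
Sum of successor durations = 19
LF = 31 - 19 = 12

12


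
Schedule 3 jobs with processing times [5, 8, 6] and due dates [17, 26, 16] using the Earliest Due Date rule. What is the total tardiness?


Sort by due date (EDD order): [(6, 16), (5, 17), (8, 26)]
Compute completion times and tardiness:
  Job 1: p=6, d=16, C=6, tardiness=max(0,6-16)=0
  Job 2: p=5, d=17, C=11, tardiness=max(0,11-17)=0
  Job 3: p=8, d=26, C=19, tardiness=max(0,19-26)=0
Total tardiness = 0

0


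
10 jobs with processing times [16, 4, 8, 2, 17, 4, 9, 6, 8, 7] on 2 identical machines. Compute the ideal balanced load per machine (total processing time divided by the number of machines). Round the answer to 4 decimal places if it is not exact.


Total processing time = 16 + 4 + 8 + 2 + 17 + 4 + 9 + 6 + 8 + 7 = 81
Number of machines = 2
Ideal balanced load = 81 / 2 = 40.5

40.5


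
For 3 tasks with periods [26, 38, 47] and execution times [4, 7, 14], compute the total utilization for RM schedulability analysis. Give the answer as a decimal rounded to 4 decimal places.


Compute individual utilizations (exact fractions):
  Task 1: C/T = 4/26 = 2/13 (approx. 0.1538)
  Task 2: C/T = 7/38 (approx. 0.1842)
  Task 3: C/T = 14/47 (approx. 0.2979)
Total utilization U = 2/13 + 7/38 + 14/47 = 14765/23218
Rounded to 4 decimal places: U = 0.6359
RM (Liu & Layland) bound for 3 tasks = 0.779763; compare with U = 14765/23218 (approx. 0.635929)
U <= bound, so schedulable by RM sufficient condition.

0.6359


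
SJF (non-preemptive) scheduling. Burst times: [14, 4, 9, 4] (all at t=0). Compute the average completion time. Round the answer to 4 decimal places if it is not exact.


SJF order (ascending): [4, 4, 9, 14]
Completion times:
  Job 1: burst=4, C=4
  Job 2: burst=4, C=8
  Job 3: burst=9, C=17
  Job 4: burst=14, C=31
Average completion = 60/4 = 15.0

15.0


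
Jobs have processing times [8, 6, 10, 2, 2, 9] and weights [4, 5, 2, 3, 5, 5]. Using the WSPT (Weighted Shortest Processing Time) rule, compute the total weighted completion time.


Compute p/w ratios and sort ascending (WSPT): [(2, 5), (2, 3), (6, 5), (9, 5), (8, 4), (10, 2)]
Compute weighted completion times:
  Job (p=2,w=5): C=2, w*C=5*2=10
  Job (p=2,w=3): C=4, w*C=3*4=12
  Job (p=6,w=5): C=10, w*C=5*10=50
  Job (p=9,w=5): C=19, w*C=5*19=95
  Job (p=8,w=4): C=27, w*C=4*27=108
  Job (p=10,w=2): C=37, w*C=2*37=74
Total weighted completion time = 349

349


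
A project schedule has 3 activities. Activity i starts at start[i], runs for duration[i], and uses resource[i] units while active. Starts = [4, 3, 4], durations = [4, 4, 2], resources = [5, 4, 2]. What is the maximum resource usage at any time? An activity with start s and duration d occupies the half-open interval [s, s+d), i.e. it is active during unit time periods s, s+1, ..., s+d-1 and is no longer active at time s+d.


Each activity i is active on [start_i, start_i + duration_i).
Compute total resource usage per time slot:
  t=0: active resources = [], total = 0
  t=1: active resources = [], total = 0
  t=2: active resources = [], total = 0
  t=3: active resources = [4], total = 4
  t=4: active resources = [5, 4, 2], total = 11
  t=5: active resources = [5, 4, 2], total = 11
  t=6: active resources = [5, 4], total = 9
  t=7: active resources = [5], total = 5
Peak resource demand = 11

11


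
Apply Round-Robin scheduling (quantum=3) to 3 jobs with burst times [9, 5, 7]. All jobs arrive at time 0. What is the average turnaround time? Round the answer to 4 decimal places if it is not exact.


Time quantum = 3
Execution trace:
  J1 runs 3 units, time = 3
  J2 runs 3 units, time = 6
  J3 runs 3 units, time = 9
  J1 runs 3 units, time = 12
  J2 runs 2 units, time = 14
  J3 runs 3 units, time = 17
  J1 runs 3 units, time = 20
  J3 runs 1 units, time = 21
Finish times: [20, 14, 21]
Average turnaround = 55/3 = 18.3333

18.3333


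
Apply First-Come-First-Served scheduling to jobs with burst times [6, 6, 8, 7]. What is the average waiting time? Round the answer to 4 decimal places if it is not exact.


FCFS order (as given): [6, 6, 8, 7]
Waiting times:
  Job 1: wait = 0
  Job 2: wait = 6
  Job 3: wait = 12
  Job 4: wait = 20
Sum of waiting times = 38
Average waiting time = 38/4 = 9.5

9.5


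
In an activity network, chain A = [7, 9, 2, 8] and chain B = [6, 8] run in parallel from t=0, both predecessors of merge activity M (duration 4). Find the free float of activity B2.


ES(B2) = sum of predecessors on chain B = 6
EF(B2) = ES + duration = 6 + 8 = 14
Successor of B2 is M. ES(M) = max(sum(A), sum(B)) = max(26, 14) = 26
Free float = ES(successor) - EF(current) = 26 - 14 = 12

12


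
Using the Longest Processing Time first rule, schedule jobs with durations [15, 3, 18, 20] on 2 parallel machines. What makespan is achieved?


Sort jobs in decreasing order (LPT): [20, 18, 15, 3]
Assign each job to the least loaded machine:
  Machine 1: jobs [20, 3], load = 23
  Machine 2: jobs [18, 15], load = 33
Makespan = max load = 33

33


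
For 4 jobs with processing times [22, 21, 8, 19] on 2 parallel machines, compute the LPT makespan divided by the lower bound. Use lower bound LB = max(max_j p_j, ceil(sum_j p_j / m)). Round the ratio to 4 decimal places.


LPT order: [22, 21, 19, 8]
Machine loads after assignment: [30, 40]
LPT makespan = 40
Lower bound = max(max_job, ceil(total/2)) = max(22, 35) = 35
Ratio = 40 / 35 = 1.1429

1.1429


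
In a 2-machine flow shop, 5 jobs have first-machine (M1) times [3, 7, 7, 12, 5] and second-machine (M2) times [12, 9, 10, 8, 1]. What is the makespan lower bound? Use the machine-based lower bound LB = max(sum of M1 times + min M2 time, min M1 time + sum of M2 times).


LB1 = sum(M1 times) + min(M2 times) = 34 + 1 = 35
LB2 = min(M1 times) + sum(M2 times) = 3 + 40 = 43
Lower bound = max(LB1, LB2) = max(35, 43) = 43

43


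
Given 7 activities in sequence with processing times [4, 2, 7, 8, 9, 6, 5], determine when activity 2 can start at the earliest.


Activity 2 starts after activities 1 through 1 complete.
Predecessor durations: [4]
ES = 4 = 4

4


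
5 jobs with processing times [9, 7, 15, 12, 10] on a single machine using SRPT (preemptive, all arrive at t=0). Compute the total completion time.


Since all jobs arrive at t=0, SRPT equals SPT ordering.
SPT order: [7, 9, 10, 12, 15]
Completion times:
  Job 1: p=7, C=7
  Job 2: p=9, C=16
  Job 3: p=10, C=26
  Job 4: p=12, C=38
  Job 5: p=15, C=53
Total completion time = 7 + 16 + 26 + 38 + 53 = 140

140


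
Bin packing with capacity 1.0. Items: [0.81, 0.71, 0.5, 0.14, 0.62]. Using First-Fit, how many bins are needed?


Place items sequentially using First-Fit:
  Item 0.81 -> new Bin 1
  Item 0.71 -> new Bin 2
  Item 0.5 -> new Bin 3
  Item 0.14 -> Bin 1 (now 0.95)
  Item 0.62 -> new Bin 4
Total bins used = 4

4


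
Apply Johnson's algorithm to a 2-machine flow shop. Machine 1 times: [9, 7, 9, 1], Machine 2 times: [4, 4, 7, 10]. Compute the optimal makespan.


Apply Johnson's rule:
  Group 1 (a <= b): [(4, 1, 10)]
  Group 2 (a > b): [(3, 9, 7), (1, 9, 4), (2, 7, 4)]
Optimal job order: [4, 3, 1, 2]
Schedule:
  Job 4: M1 done at 1, M2 done at 11
  Job 3: M1 done at 10, M2 done at 18
  Job 1: M1 done at 19, M2 done at 23
  Job 2: M1 done at 26, M2 done at 30
Makespan = 30

30


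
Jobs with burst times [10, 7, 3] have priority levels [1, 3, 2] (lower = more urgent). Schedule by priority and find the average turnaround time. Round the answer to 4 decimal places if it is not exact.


Sort by priority (ascending = highest first):
Order: [(1, 10), (2, 3), (3, 7)]
Completion times:
  Priority 1, burst=10, C=10
  Priority 2, burst=3, C=13
  Priority 3, burst=7, C=20
Average turnaround = 43/3 = 14.3333

14.3333


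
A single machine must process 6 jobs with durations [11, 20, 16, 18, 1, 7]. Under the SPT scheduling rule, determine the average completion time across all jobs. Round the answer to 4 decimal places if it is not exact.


Sort jobs by processing time (SPT order): [1, 7, 11, 16, 18, 20]
Compute completion times sequentially:
  Job 1: processing = 1, completes at 1
  Job 2: processing = 7, completes at 8
  Job 3: processing = 11, completes at 19
  Job 4: processing = 16, completes at 35
  Job 5: processing = 18, completes at 53
  Job 6: processing = 20, completes at 73
Sum of completion times = 189
Average completion time = 189/6 = 31.5

31.5


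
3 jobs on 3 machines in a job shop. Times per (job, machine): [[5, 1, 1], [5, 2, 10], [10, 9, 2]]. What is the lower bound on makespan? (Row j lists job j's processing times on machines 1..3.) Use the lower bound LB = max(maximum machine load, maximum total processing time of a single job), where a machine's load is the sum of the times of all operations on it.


Machine loads:
  Machine 1: 5 + 5 + 10 = 20
  Machine 2: 1 + 2 + 9 = 12
  Machine 3: 1 + 10 + 2 = 13
Max machine load = 20
Job totals:
  Job 1: 7
  Job 2: 17
  Job 3: 21
Max job total = 21
Lower bound = max(20, 21) = 21

21


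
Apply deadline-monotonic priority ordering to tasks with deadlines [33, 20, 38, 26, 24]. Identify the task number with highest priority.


Sort tasks by relative deadline (ascending):
  Task 2: deadline = 20
  Task 5: deadline = 24
  Task 4: deadline = 26
  Task 1: deadline = 33
  Task 3: deadline = 38
Priority order (highest first): [2, 5, 4, 1, 3]
Highest priority task = 2

2


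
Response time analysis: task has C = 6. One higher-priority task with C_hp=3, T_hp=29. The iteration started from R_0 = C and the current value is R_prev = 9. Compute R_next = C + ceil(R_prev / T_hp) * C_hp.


R_next = C + ceil(R_prev / T_hp) * C_hp
ceil(9 / 29) = ceil(0.3103) = 1
Interference = 1 * 3 = 3
R_next = 6 + 3 = 9
R_next = R_prev, so the iteration has converged (response time = 9).

9


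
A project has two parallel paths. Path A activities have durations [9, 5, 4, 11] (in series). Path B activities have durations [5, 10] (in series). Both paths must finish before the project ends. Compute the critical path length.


Path A total = 9 + 5 + 4 + 11 = 29
Path B total = 5 + 10 = 15
Critical path = longest path = max(29, 15) = 29

29


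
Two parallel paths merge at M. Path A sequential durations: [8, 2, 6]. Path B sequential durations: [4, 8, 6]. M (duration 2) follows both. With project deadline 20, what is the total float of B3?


Forward pass: ES(B3) = sum of predecessors on chain B = 12
EF = ES + duration = 12 + 6 = 18
Backward pass: LF(M) = deadline = 20; LS(M) = 20 - 2 = 18
LF(B3) = LS(M) - sum(successors on chain B) = 18 - 0 = 18
LS = LF - duration = 18 - 6 = 12
Total float = LS - ES = 12 - 12 = 0

0


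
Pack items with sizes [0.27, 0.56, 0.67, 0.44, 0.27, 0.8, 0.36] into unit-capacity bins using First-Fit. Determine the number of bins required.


Place items sequentially using First-Fit:
  Item 0.27 -> new Bin 1
  Item 0.56 -> Bin 1 (now 0.83)
  Item 0.67 -> new Bin 2
  Item 0.44 -> new Bin 3
  Item 0.27 -> Bin 2 (now 0.94)
  Item 0.8 -> new Bin 4
  Item 0.36 -> Bin 3 (now 0.8)
Total bins used = 4

4


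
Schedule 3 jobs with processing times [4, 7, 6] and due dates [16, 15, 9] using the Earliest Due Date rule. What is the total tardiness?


Sort by due date (EDD order): [(6, 9), (7, 15), (4, 16)]
Compute completion times and tardiness:
  Job 1: p=6, d=9, C=6, tardiness=max(0,6-9)=0
  Job 2: p=7, d=15, C=13, tardiness=max(0,13-15)=0
  Job 3: p=4, d=16, C=17, tardiness=max(0,17-16)=1
Total tardiness = 1

1


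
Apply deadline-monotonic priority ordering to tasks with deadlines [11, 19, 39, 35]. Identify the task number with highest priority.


Sort tasks by relative deadline (ascending):
  Task 1: deadline = 11
  Task 2: deadline = 19
  Task 4: deadline = 35
  Task 3: deadline = 39
Priority order (highest first): [1, 2, 4, 3]
Highest priority task = 1

1


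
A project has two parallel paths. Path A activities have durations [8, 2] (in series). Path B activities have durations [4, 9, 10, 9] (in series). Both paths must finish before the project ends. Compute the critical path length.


Path A total = 8 + 2 = 10
Path B total = 4 + 9 + 10 + 9 = 32
Critical path = longest path = max(10, 32) = 32

32


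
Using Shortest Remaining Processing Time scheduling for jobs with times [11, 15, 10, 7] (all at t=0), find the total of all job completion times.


Since all jobs arrive at t=0, SRPT equals SPT ordering.
SPT order: [7, 10, 11, 15]
Completion times:
  Job 1: p=7, C=7
  Job 2: p=10, C=17
  Job 3: p=11, C=28
  Job 4: p=15, C=43
Total completion time = 7 + 17 + 28 + 43 = 95

95


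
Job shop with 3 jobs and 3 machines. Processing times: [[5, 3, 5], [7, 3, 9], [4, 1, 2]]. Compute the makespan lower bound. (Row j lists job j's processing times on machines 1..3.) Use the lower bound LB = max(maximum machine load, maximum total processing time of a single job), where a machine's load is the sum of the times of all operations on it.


Machine loads:
  Machine 1: 5 + 7 + 4 = 16
  Machine 2: 3 + 3 + 1 = 7
  Machine 3: 5 + 9 + 2 = 16
Max machine load = 16
Job totals:
  Job 1: 13
  Job 2: 19
  Job 3: 7
Max job total = 19
Lower bound = max(16, 19) = 19

19


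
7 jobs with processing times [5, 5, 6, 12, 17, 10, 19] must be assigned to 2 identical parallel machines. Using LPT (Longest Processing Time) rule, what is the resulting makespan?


Sort jobs in decreasing order (LPT): [19, 17, 12, 10, 6, 5, 5]
Assign each job to the least loaded machine:
  Machine 1: jobs [19, 10, 6], load = 35
  Machine 2: jobs [17, 12, 5, 5], load = 39
Makespan = max load = 39

39


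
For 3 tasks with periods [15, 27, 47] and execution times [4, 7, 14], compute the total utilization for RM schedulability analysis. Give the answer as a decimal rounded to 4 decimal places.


Compute individual utilizations (exact fractions):
  Task 1: C/T = 4/15 (approx. 0.2667)
  Task 2: C/T = 7/27 (approx. 0.2593)
  Task 3: C/T = 14/47 (approx. 0.2979)
Total utilization U = 4/15 + 7/27 + 14/47 = 5227/6345
Rounded to 4 decimal places: U = 0.8238
RM (Liu & Layland) bound for 3 tasks = 0.779763; compare with U = 5227/6345 (approx. 0.823798)
bound < U <= 1, so the RM sufficient condition is not met (inconclusive; an exact test such as response-time analysis is needed).

0.8238


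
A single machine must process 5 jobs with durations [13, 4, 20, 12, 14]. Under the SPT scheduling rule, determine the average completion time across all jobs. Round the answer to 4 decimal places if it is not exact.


Sort jobs by processing time (SPT order): [4, 12, 13, 14, 20]
Compute completion times sequentially:
  Job 1: processing = 4, completes at 4
  Job 2: processing = 12, completes at 16
  Job 3: processing = 13, completes at 29
  Job 4: processing = 14, completes at 43
  Job 5: processing = 20, completes at 63
Sum of completion times = 155
Average completion time = 155/5 = 31.0

31.0


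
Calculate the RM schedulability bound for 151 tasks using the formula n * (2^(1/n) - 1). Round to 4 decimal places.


Compute 2^(1/151) = 1.0046009306
Subtract 1: 1.0046009306 - 1 = 0.0046009306
Multiply by n: 151 * 0.0046009306 = 0.6947405206
Round to 4 dp: 0.6947

0.6947


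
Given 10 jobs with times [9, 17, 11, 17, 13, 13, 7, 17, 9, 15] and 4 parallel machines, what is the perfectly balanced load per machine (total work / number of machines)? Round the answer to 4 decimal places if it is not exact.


Total processing time = 9 + 17 + 11 + 17 + 13 + 13 + 7 + 17 + 9 + 15 = 128
Number of machines = 4
Ideal balanced load = 128 / 4 = 32.0

32.0


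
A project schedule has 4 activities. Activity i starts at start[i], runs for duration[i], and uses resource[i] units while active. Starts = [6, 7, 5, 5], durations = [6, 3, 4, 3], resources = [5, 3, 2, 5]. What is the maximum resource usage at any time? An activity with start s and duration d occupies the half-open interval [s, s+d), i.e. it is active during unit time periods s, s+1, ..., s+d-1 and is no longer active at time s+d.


Each activity i is active on [start_i, start_i + duration_i).
Compute total resource usage per time slot:
  t=0: active resources = [], total = 0
  t=1: active resources = [], total = 0
  t=2: active resources = [], total = 0
  t=3: active resources = [], total = 0
  t=4: active resources = [], total = 0
  t=5: active resources = [2, 5], total = 7
  t=6: active resources = [5, 2, 5], total = 12
  t=7: active resources = [5, 3, 2, 5], total = 15
  t=8: active resources = [5, 3, 2], total = 10
  t=9: active resources = [5, 3], total = 8
  t=10: active resources = [5], total = 5
  t=11: active resources = [5], total = 5
Peak resource demand = 15

15


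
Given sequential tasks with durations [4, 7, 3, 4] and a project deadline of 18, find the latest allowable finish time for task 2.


LF(activity 2) = deadline - sum of successor durations
Successors: activities 3 through 4 with durations [3, 4]
Sum of successor durations = 7
LF = 18 - 7 = 11

11


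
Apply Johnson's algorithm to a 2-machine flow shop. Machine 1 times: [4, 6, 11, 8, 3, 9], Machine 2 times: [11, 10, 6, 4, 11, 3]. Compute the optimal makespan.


Apply Johnson's rule:
  Group 1 (a <= b): [(5, 3, 11), (1, 4, 11), (2, 6, 10)]
  Group 2 (a > b): [(3, 11, 6), (4, 8, 4), (6, 9, 3)]
Optimal job order: [5, 1, 2, 3, 4, 6]
Schedule:
  Job 5: M1 done at 3, M2 done at 14
  Job 1: M1 done at 7, M2 done at 25
  Job 2: M1 done at 13, M2 done at 35
  Job 3: M1 done at 24, M2 done at 41
  Job 4: M1 done at 32, M2 done at 45
  Job 6: M1 done at 41, M2 done at 48
Makespan = 48

48


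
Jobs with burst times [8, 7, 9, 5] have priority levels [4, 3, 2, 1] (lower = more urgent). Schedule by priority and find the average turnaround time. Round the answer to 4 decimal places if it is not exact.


Sort by priority (ascending = highest first):
Order: [(1, 5), (2, 9), (3, 7), (4, 8)]
Completion times:
  Priority 1, burst=5, C=5
  Priority 2, burst=9, C=14
  Priority 3, burst=7, C=21
  Priority 4, burst=8, C=29
Average turnaround = 69/4 = 17.25

17.25


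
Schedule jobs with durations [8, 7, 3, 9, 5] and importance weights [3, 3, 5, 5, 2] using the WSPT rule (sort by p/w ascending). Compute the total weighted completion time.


Compute p/w ratios and sort ascending (WSPT): [(3, 5), (9, 5), (7, 3), (5, 2), (8, 3)]
Compute weighted completion times:
  Job (p=3,w=5): C=3, w*C=5*3=15
  Job (p=9,w=5): C=12, w*C=5*12=60
  Job (p=7,w=3): C=19, w*C=3*19=57
  Job (p=5,w=2): C=24, w*C=2*24=48
  Job (p=8,w=3): C=32, w*C=3*32=96
Total weighted completion time = 276

276


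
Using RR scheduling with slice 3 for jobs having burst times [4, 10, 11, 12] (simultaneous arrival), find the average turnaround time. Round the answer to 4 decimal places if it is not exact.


Time quantum = 3
Execution trace:
  J1 runs 3 units, time = 3
  J2 runs 3 units, time = 6
  J3 runs 3 units, time = 9
  J4 runs 3 units, time = 12
  J1 runs 1 units, time = 13
  J2 runs 3 units, time = 16
  J3 runs 3 units, time = 19
  J4 runs 3 units, time = 22
  J2 runs 3 units, time = 25
  J3 runs 3 units, time = 28
  J4 runs 3 units, time = 31
  J2 runs 1 units, time = 32
  J3 runs 2 units, time = 34
  J4 runs 3 units, time = 37
Finish times: [13, 32, 34, 37]
Average turnaround = 116/4 = 29.0

29.0


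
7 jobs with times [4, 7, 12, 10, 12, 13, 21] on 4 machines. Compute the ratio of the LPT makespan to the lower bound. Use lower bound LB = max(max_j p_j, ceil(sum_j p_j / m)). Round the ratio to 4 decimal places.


LPT order: [21, 13, 12, 12, 10, 7, 4]
Machine loads after assignment: [21, 17, 22, 19]
LPT makespan = 22
Lower bound = max(max_job, ceil(total/4)) = max(21, 20) = 21
Ratio = 22 / 21 = 1.0476

1.0476


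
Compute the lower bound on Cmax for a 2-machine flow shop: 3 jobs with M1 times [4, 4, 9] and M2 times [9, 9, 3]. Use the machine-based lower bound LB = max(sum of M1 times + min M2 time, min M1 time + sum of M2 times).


LB1 = sum(M1 times) + min(M2 times) = 17 + 3 = 20
LB2 = min(M1 times) + sum(M2 times) = 4 + 21 = 25
Lower bound = max(LB1, LB2) = max(20, 25) = 25

25


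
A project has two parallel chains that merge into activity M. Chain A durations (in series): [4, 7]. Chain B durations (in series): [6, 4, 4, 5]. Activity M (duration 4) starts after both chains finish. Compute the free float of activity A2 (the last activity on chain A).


ES(A2) = sum of predecessors on chain A = 4
EF(A2) = ES + duration = 4 + 7 = 11
Successor of A2 is M. ES(M) = max(sum(A), sum(B)) = max(11, 19) = 19
Free float = ES(successor) - EF(current) = 19 - 11 = 8

8


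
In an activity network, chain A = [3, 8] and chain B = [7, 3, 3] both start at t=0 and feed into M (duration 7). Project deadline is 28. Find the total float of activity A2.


Forward pass: ES(A2) = sum of predecessors on chain A = 3
EF = ES + duration = 3 + 8 = 11
Backward pass: LF(M) = deadline = 28; LS(M) = 28 - 7 = 21
LF(A2) = LS(M) - sum(successors on chain A) = 21 - 0 = 21
LS = LF - duration = 21 - 8 = 13
Total float = LS - ES = 13 - 3 = 10

10


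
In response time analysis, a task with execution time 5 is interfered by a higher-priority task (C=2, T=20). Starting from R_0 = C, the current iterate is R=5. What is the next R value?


R_next = C + ceil(R_prev / T_hp) * C_hp
ceil(5 / 20) = ceil(0.25) = 1
Interference = 1 * 2 = 2
R_next = 5 + 2 = 7

7


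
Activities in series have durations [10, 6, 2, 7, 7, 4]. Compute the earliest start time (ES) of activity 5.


Activity 5 starts after activities 1 through 4 complete.
Predecessor durations: [10, 6, 2, 7]
ES = 10 + 6 + 2 + 7 = 25

25


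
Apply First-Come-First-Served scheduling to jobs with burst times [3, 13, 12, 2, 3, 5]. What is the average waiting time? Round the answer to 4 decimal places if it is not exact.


FCFS order (as given): [3, 13, 12, 2, 3, 5]
Waiting times:
  Job 1: wait = 0
  Job 2: wait = 3
  Job 3: wait = 16
  Job 4: wait = 28
  Job 5: wait = 30
  Job 6: wait = 33
Sum of waiting times = 110
Average waiting time = 110/6 = 18.3333

18.3333


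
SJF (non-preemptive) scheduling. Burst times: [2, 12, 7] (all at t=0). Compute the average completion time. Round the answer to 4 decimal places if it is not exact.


SJF order (ascending): [2, 7, 12]
Completion times:
  Job 1: burst=2, C=2
  Job 2: burst=7, C=9
  Job 3: burst=12, C=21
Average completion = 32/3 = 10.6667

10.6667


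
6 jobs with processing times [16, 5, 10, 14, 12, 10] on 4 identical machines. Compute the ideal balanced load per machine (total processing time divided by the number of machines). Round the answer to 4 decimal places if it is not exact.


Total processing time = 16 + 5 + 10 + 14 + 12 + 10 = 67
Number of machines = 4
Ideal balanced load = 67 / 4 = 16.75

16.75


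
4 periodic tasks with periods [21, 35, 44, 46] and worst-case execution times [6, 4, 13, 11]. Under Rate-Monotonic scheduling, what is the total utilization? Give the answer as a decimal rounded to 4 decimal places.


Compute individual utilizations (exact fractions):
  Task 1: C/T = 6/21 = 2/7 (approx. 0.2857)
  Task 2: C/T = 4/35 (approx. 0.1143)
  Task 3: C/T = 13/44 (approx. 0.2955)
  Task 4: C/T = 11/46 (approx. 0.2391)
Total utilization U = 2/7 + 4/35 + 13/44 + 11/46 = 4729/5060
Rounded to 4 decimal places: U = 0.9346
RM (Liu & Layland) bound for 4 tasks = 0.756828; compare with U = 4729/5060 (approx. 0.934585)
bound < U <= 1, so the RM sufficient condition is not met (inconclusive; an exact test such as response-time analysis is needed).

0.9346


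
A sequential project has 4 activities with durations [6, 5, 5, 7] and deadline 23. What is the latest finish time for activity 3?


LF(activity 3) = deadline - sum of successor durations
Successors: activities 4 through 4 with durations [7]
Sum of successor durations = 7
LF = 23 - 7 = 16

16


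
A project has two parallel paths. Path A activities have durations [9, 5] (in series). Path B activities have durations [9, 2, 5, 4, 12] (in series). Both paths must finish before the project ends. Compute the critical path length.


Path A total = 9 + 5 = 14
Path B total = 9 + 2 + 5 + 4 + 12 = 32
Critical path = longest path = max(14, 32) = 32

32


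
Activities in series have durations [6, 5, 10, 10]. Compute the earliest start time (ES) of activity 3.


Activity 3 starts after activities 1 through 2 complete.
Predecessor durations: [6, 5]
ES = 6 + 5 = 11

11


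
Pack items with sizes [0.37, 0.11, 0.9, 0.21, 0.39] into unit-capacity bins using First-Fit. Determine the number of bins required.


Place items sequentially using First-Fit:
  Item 0.37 -> new Bin 1
  Item 0.11 -> Bin 1 (now 0.48)
  Item 0.9 -> new Bin 2
  Item 0.21 -> Bin 1 (now 0.69)
  Item 0.39 -> new Bin 3
Total bins used = 3

3


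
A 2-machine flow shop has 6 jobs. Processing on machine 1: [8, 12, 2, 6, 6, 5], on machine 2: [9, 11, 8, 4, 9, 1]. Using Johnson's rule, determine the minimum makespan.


Apply Johnson's rule:
  Group 1 (a <= b): [(3, 2, 8), (5, 6, 9), (1, 8, 9)]
  Group 2 (a > b): [(2, 12, 11), (4, 6, 4), (6, 5, 1)]
Optimal job order: [3, 5, 1, 2, 4, 6]
Schedule:
  Job 3: M1 done at 2, M2 done at 10
  Job 5: M1 done at 8, M2 done at 19
  Job 1: M1 done at 16, M2 done at 28
  Job 2: M1 done at 28, M2 done at 39
  Job 4: M1 done at 34, M2 done at 43
  Job 6: M1 done at 39, M2 done at 44
Makespan = 44

44


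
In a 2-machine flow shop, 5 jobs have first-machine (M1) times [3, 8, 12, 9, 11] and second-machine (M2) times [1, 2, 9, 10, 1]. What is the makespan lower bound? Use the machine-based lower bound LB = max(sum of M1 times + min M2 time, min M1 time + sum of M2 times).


LB1 = sum(M1 times) + min(M2 times) = 43 + 1 = 44
LB2 = min(M1 times) + sum(M2 times) = 3 + 23 = 26
Lower bound = max(LB1, LB2) = max(44, 26) = 44

44


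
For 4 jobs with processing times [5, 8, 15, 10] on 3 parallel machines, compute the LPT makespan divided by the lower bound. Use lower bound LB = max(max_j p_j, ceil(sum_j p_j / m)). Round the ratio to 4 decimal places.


LPT order: [15, 10, 8, 5]
Machine loads after assignment: [15, 10, 13]
LPT makespan = 15
Lower bound = max(max_job, ceil(total/3)) = max(15, 13) = 15
Ratio = 15 / 15 = 1.0

1.0


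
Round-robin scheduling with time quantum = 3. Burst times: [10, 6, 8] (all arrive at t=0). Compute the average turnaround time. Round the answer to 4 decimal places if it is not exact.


Time quantum = 3
Execution trace:
  J1 runs 3 units, time = 3
  J2 runs 3 units, time = 6
  J3 runs 3 units, time = 9
  J1 runs 3 units, time = 12
  J2 runs 3 units, time = 15
  J3 runs 3 units, time = 18
  J1 runs 3 units, time = 21
  J3 runs 2 units, time = 23
  J1 runs 1 units, time = 24
Finish times: [24, 15, 23]
Average turnaround = 62/3 = 20.6667

20.6667


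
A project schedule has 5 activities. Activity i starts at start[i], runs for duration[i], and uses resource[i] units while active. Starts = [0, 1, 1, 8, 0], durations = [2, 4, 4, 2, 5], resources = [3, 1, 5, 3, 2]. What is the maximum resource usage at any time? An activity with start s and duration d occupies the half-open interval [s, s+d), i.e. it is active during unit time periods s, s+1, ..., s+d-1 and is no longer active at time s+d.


Each activity i is active on [start_i, start_i + duration_i).
Compute total resource usage per time slot:
  t=0: active resources = [3, 2], total = 5
  t=1: active resources = [3, 1, 5, 2], total = 11
  t=2: active resources = [1, 5, 2], total = 8
  t=3: active resources = [1, 5, 2], total = 8
  t=4: active resources = [1, 5, 2], total = 8
  t=5: active resources = [], total = 0
  t=6: active resources = [], total = 0
  t=7: active resources = [], total = 0
  t=8: active resources = [3], total = 3
  t=9: active resources = [3], total = 3
Peak resource demand = 11

11


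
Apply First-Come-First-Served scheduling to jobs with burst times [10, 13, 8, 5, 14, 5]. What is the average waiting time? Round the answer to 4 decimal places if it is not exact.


FCFS order (as given): [10, 13, 8, 5, 14, 5]
Waiting times:
  Job 1: wait = 0
  Job 2: wait = 10
  Job 3: wait = 23
  Job 4: wait = 31
  Job 5: wait = 36
  Job 6: wait = 50
Sum of waiting times = 150
Average waiting time = 150/6 = 25.0

25.0


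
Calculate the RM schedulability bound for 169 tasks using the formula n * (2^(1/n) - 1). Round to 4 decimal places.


Compute 2^(1/169) = 1.0041098851
Subtract 1: 1.0041098851 - 1 = 0.0041098851
Multiply by n: 169 * 0.0041098851 = 0.6945705819
Round to 4 dp: 0.6946

0.6946
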